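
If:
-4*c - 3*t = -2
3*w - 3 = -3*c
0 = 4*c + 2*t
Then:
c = -1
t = 2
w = 2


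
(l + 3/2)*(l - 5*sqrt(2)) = l^2 - 5*sqrt(2)*l + 3*l/2 - 15*sqrt(2)/2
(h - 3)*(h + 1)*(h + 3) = h^3 + h^2 - 9*h - 9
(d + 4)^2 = d^2 + 8*d + 16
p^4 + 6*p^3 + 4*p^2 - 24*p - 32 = (p - 2)*(p + 2)^2*(p + 4)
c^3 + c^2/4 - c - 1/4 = (c - 1)*(c + 1/4)*(c + 1)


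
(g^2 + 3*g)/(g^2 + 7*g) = (g + 3)/(g + 7)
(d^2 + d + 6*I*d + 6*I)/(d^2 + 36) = (d + 1)/(d - 6*I)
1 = 1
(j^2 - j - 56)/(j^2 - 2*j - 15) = (-j^2 + j + 56)/(-j^2 + 2*j + 15)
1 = 1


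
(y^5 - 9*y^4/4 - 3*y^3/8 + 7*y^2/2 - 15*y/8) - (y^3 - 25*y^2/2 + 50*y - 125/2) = y^5 - 9*y^4/4 - 11*y^3/8 + 16*y^2 - 415*y/8 + 125/2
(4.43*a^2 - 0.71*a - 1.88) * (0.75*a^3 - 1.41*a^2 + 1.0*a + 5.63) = 3.3225*a^5 - 6.7788*a^4 + 4.0211*a^3 + 26.8817*a^2 - 5.8773*a - 10.5844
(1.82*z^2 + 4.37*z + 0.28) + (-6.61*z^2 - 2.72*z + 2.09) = -4.79*z^2 + 1.65*z + 2.37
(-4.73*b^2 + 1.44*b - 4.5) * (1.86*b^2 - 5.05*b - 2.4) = -8.7978*b^4 + 26.5649*b^3 - 4.29*b^2 + 19.269*b + 10.8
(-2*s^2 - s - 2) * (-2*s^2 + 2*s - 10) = 4*s^4 - 2*s^3 + 22*s^2 + 6*s + 20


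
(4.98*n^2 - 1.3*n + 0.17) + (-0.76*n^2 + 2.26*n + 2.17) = 4.22*n^2 + 0.96*n + 2.34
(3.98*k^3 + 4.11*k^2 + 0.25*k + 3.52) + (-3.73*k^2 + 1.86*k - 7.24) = 3.98*k^3 + 0.38*k^2 + 2.11*k - 3.72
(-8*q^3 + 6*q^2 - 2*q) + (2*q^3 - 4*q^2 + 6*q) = -6*q^3 + 2*q^2 + 4*q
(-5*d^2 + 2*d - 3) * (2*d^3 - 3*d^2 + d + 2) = -10*d^5 + 19*d^4 - 17*d^3 + d^2 + d - 6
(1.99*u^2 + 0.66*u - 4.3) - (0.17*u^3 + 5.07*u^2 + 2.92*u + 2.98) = -0.17*u^3 - 3.08*u^2 - 2.26*u - 7.28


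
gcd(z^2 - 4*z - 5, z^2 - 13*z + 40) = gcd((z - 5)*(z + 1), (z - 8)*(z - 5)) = z - 5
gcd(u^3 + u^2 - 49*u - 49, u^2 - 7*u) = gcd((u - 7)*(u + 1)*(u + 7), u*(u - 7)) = u - 7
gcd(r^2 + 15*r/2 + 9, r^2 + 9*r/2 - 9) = r + 6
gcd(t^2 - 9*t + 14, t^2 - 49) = t - 7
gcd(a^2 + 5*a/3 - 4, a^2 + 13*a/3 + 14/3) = 1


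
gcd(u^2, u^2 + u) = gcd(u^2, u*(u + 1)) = u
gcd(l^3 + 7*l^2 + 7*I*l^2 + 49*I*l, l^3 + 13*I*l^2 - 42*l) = l^2 + 7*I*l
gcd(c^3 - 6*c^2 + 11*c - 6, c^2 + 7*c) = 1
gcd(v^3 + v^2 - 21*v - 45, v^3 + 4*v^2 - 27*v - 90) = v^2 - 2*v - 15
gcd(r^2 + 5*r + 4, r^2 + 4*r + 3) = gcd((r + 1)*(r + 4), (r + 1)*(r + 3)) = r + 1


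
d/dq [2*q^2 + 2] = 4*q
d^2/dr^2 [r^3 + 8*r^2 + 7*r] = 6*r + 16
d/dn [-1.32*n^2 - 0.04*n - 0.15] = -2.64*n - 0.04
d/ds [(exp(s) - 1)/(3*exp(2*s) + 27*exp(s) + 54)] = ((1 - exp(s))*(2*exp(s) + 9) + exp(2*s) + 9*exp(s) + 18)*exp(s)/(3*(exp(2*s) + 9*exp(s) + 18)^2)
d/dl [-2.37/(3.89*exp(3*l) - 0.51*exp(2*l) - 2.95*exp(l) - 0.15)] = (27.6579*exp(2*l) - 2.4174*exp(l) - 6.9915)*exp(l)/(-3.89*exp(3*l) + 0.51*exp(2*l) + 2.95*exp(l) + 0.15)^2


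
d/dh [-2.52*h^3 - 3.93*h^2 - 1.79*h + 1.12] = -7.56*h^2 - 7.86*h - 1.79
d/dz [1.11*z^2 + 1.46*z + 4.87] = 2.22*z + 1.46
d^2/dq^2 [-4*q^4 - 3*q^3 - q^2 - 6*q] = -48*q^2 - 18*q - 2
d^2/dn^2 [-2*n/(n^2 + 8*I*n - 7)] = 4*(-4*n*(n + 4*I)^2 + (3*n + 8*I)*(n^2 + 8*I*n - 7))/(n^2 + 8*I*n - 7)^3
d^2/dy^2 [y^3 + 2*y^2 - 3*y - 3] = 6*y + 4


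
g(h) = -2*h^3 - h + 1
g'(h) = -6*h^2 - 1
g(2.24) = -23.72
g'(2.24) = -31.11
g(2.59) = -36.34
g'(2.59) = -41.25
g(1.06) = -2.44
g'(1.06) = -7.74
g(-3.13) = 65.46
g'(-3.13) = -59.78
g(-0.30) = 1.35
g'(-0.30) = -1.54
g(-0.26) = 1.30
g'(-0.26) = -1.41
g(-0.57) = 1.94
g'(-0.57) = -2.95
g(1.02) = -2.14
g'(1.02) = -7.24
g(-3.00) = 58.00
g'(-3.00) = -55.00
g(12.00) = -3467.00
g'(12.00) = -865.00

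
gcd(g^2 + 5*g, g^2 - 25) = g + 5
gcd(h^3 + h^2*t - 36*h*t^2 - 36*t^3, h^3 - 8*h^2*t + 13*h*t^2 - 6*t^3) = -h + 6*t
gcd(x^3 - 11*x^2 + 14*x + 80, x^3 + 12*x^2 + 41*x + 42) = x + 2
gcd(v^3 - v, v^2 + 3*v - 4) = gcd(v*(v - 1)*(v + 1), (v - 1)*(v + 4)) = v - 1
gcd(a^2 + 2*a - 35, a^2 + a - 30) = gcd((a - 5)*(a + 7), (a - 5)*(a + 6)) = a - 5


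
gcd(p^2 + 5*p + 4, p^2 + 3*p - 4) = p + 4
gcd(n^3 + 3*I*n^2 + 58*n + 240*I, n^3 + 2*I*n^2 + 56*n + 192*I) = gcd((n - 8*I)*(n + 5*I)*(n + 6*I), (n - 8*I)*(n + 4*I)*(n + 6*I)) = n^2 - 2*I*n + 48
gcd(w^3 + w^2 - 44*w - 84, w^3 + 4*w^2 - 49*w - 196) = w - 7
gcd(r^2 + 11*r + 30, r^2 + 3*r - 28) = 1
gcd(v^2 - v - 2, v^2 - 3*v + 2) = v - 2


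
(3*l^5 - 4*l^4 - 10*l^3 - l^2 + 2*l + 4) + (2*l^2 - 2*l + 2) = 3*l^5 - 4*l^4 - 10*l^3 + l^2 + 6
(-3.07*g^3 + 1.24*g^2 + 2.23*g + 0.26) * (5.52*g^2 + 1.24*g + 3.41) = -16.9464*g^5 + 3.038*g^4 + 3.3785*g^3 + 8.4288*g^2 + 7.9267*g + 0.8866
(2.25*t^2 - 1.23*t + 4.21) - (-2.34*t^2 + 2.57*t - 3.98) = 4.59*t^2 - 3.8*t + 8.19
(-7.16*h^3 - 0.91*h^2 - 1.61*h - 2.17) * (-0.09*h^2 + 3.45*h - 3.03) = 0.6444*h^5 - 24.6201*h^4 + 18.7002*h^3 - 2.6019*h^2 - 2.6082*h + 6.5751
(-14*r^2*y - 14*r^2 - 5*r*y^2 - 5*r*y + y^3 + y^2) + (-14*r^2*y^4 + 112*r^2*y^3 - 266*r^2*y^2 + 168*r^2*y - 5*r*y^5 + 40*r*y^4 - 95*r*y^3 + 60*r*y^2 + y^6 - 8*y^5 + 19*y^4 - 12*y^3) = -14*r^2*y^4 + 112*r^2*y^3 - 266*r^2*y^2 + 154*r^2*y - 14*r^2 - 5*r*y^5 + 40*r*y^4 - 95*r*y^3 + 55*r*y^2 - 5*r*y + y^6 - 8*y^5 + 19*y^4 - 11*y^3 + y^2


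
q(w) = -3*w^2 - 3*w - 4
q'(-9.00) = 51.00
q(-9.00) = -220.00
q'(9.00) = -57.00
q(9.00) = -274.00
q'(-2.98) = 14.88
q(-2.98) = -21.70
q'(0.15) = -3.90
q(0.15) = -4.52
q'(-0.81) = 1.86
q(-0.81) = -3.54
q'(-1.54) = 6.24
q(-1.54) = -6.49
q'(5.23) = -34.38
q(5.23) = -101.75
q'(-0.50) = 0.00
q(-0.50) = -3.25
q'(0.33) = -4.98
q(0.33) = -5.32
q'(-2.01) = 9.06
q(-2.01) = -10.09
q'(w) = -6*w - 3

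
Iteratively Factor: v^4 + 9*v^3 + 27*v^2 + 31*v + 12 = (v + 1)*(v^3 + 8*v^2 + 19*v + 12) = (v + 1)*(v + 3)*(v^2 + 5*v + 4) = (v + 1)*(v + 3)*(v + 4)*(v + 1)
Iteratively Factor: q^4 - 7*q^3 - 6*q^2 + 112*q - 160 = (q - 4)*(q^3 - 3*q^2 - 18*q + 40) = (q - 4)*(q - 2)*(q^2 - q - 20) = (q - 4)*(q - 2)*(q + 4)*(q - 5)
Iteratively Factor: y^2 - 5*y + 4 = (y - 1)*(y - 4)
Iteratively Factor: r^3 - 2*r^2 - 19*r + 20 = (r - 5)*(r^2 + 3*r - 4) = (r - 5)*(r - 1)*(r + 4)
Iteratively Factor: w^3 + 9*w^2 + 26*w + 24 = (w + 4)*(w^2 + 5*w + 6) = (w + 3)*(w + 4)*(w + 2)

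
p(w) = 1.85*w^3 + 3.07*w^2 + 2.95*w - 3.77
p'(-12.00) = 728.47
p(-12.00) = -2793.89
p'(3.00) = 71.32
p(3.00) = 82.66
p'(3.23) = 80.68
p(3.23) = 100.13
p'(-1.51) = 6.33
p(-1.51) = -7.59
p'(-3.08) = 36.69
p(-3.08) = -37.79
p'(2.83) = 64.78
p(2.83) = 71.10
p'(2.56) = 55.04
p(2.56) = 54.94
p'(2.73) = 61.08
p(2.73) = 64.80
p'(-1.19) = 3.50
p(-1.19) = -6.05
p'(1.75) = 30.69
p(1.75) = 20.71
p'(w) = 5.55*w^2 + 6.14*w + 2.95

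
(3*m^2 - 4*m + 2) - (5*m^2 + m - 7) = -2*m^2 - 5*m + 9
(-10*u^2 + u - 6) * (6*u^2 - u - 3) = -60*u^4 + 16*u^3 - 7*u^2 + 3*u + 18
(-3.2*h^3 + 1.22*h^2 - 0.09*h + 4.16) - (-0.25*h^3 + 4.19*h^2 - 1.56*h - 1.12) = -2.95*h^3 - 2.97*h^2 + 1.47*h + 5.28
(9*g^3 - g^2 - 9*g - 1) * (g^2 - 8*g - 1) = 9*g^5 - 73*g^4 - 10*g^3 + 72*g^2 + 17*g + 1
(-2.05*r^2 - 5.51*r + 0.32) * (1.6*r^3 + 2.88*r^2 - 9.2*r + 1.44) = -3.28*r^5 - 14.72*r^4 + 3.5032*r^3 + 48.6616*r^2 - 10.8784*r + 0.4608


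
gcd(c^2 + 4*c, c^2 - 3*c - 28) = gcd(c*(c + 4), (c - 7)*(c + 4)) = c + 4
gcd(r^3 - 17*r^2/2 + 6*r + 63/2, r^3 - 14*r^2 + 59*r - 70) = r - 7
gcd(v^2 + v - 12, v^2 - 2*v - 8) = 1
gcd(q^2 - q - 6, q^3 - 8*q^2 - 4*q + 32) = q + 2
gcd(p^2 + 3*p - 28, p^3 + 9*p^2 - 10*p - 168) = p^2 + 3*p - 28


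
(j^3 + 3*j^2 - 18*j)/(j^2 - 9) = j*(j + 6)/(j + 3)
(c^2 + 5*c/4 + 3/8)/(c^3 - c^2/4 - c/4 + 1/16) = 2*(4*c + 3)/(8*c^2 - 6*c + 1)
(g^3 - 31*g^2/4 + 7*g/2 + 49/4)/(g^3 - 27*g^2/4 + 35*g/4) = (g^2 - 6*g - 7)/(g*(g - 5))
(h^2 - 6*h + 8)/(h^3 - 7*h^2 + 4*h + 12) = (h - 4)/(h^2 - 5*h - 6)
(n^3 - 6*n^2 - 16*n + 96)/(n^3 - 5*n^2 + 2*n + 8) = (n^2 - 2*n - 24)/(n^2 - n - 2)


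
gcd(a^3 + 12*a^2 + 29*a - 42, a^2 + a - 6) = 1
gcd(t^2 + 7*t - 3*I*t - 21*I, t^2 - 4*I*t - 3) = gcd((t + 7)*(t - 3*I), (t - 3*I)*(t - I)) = t - 3*I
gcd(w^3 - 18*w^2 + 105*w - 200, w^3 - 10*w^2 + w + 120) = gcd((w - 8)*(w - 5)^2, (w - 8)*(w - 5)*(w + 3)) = w^2 - 13*w + 40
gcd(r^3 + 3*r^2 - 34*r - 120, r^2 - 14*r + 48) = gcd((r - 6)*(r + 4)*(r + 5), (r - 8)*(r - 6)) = r - 6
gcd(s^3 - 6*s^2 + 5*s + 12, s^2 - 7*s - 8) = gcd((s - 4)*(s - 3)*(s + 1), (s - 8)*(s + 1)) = s + 1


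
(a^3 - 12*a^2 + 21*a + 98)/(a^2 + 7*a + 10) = (a^2 - 14*a + 49)/(a + 5)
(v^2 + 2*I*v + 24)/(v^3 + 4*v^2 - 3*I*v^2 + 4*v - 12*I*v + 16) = (v + 6*I)/(v^2 + v*(4 + I) + 4*I)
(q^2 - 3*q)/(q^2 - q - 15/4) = 4*q*(3 - q)/(-4*q^2 + 4*q + 15)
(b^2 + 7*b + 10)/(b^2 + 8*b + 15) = (b + 2)/(b + 3)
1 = 1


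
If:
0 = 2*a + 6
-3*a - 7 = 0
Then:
No Solution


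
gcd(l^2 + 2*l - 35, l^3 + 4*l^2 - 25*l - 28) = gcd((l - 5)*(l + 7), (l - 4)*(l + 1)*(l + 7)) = l + 7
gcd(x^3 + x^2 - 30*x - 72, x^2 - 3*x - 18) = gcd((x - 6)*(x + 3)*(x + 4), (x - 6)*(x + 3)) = x^2 - 3*x - 18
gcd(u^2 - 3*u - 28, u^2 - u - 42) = u - 7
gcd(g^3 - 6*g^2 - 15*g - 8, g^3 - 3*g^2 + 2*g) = 1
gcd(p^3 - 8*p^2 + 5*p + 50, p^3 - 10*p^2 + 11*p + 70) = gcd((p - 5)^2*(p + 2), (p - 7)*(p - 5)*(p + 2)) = p^2 - 3*p - 10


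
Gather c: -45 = -45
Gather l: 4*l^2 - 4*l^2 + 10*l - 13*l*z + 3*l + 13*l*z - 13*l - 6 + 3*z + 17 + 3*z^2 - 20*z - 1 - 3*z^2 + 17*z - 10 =0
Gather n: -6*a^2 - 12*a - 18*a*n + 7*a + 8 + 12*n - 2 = -6*a^2 - 5*a + n*(12 - 18*a) + 6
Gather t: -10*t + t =-9*t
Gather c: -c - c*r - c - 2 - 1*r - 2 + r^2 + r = c*(-r - 2) + r^2 - 4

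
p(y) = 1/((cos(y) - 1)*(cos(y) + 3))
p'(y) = sin(y)/((cos(y) - 1)*(cos(y) + 3)^2) + sin(y)/((cos(y) - 1)^2*(cos(y) + 3))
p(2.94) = -0.25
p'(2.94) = 0.00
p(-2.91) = -0.25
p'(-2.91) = -0.00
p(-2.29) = -0.26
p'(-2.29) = -0.03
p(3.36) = -0.25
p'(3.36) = -0.00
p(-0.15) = -22.33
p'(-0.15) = -296.29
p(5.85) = -2.77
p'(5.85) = -12.29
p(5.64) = -1.32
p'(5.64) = -3.75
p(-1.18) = -0.48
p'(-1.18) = -0.58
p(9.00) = -0.25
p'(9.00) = 0.00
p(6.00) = -6.34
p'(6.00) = -44.03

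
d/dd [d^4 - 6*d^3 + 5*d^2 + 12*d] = 4*d^3 - 18*d^2 + 10*d + 12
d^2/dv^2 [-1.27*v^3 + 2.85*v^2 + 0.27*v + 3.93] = 5.7 - 7.62*v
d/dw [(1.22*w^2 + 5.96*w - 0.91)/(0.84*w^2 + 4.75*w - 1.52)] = (0.788599999999999*w^2 - 2.18*w - 4.7367)/(0.7056*w^4 + 7.98*w^3 + 20.0089*w^2 - 14.44*w + 2.3104)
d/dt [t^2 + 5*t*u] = 2*t + 5*u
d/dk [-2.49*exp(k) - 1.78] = -2.49*exp(k)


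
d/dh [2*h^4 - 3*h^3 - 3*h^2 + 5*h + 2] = 8*h^3 - 9*h^2 - 6*h + 5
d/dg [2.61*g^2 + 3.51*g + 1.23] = 5.22*g + 3.51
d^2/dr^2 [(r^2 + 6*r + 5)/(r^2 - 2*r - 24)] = 2*(8*r^3 + 87*r^2 + 402*r + 428)/(r^6 - 6*r^5 - 60*r^4 + 280*r^3 + 1440*r^2 - 3456*r - 13824)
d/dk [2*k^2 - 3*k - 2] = 4*k - 3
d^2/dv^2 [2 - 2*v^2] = -4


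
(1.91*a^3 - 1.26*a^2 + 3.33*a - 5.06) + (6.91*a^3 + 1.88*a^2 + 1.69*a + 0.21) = 8.82*a^3 + 0.62*a^2 + 5.02*a - 4.85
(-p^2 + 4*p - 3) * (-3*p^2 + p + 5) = 3*p^4 - 13*p^3 + 8*p^2 + 17*p - 15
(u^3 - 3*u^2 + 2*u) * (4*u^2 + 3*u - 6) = 4*u^5 - 9*u^4 - 7*u^3 + 24*u^2 - 12*u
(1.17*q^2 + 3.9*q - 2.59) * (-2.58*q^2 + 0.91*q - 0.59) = -3.0186*q^4 - 8.9973*q^3 + 9.5409*q^2 - 4.6579*q + 1.5281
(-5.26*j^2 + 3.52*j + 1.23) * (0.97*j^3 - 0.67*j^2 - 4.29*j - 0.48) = -5.1022*j^5 + 6.9386*j^4 + 21.4001*j^3 - 13.4001*j^2 - 6.9663*j - 0.5904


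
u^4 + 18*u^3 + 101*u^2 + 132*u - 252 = (u - 1)*(u + 6)^2*(u + 7)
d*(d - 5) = d^2 - 5*d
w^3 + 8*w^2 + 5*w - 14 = (w - 1)*(w + 2)*(w + 7)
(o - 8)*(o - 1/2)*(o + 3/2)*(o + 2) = o^4 - 5*o^3 - 91*o^2/4 - 23*o/2 + 12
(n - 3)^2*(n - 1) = n^3 - 7*n^2 + 15*n - 9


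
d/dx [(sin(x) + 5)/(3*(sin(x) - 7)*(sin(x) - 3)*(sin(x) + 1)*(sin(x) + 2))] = (-3*sin(x)^4 - 6*sin(x)^3 + 112*sin(x)^2 + 70*sin(x) - 173)*cos(x)/(3*(sin(x) - 7)^2*(sin(x) - 3)^2*(sin(x) + 1)^2*(sin(x) + 2)^2)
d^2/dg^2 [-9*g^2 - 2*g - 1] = -18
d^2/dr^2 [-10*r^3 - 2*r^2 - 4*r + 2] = -60*r - 4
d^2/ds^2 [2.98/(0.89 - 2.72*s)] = -44.094464/(2.72*s - 0.89)^3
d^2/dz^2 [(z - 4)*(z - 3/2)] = 2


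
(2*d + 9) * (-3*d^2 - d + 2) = -6*d^3 - 29*d^2 - 5*d + 18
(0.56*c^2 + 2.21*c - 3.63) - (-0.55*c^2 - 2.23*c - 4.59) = 1.11*c^2 + 4.44*c + 0.96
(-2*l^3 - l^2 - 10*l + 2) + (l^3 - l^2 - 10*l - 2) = -l^3 - 2*l^2 - 20*l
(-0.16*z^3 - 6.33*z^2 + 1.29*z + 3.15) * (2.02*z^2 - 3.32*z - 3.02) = -0.3232*z^5 - 12.2554*z^4 + 24.1046*z^3 + 21.1968*z^2 - 14.3538*z - 9.513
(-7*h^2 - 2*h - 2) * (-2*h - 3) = 14*h^3 + 25*h^2 + 10*h + 6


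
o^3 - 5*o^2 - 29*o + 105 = (o - 7)*(o - 3)*(o + 5)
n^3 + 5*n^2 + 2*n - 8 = (n - 1)*(n + 2)*(n + 4)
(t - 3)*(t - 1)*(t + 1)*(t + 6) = t^4 + 3*t^3 - 19*t^2 - 3*t + 18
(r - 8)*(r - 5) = r^2 - 13*r + 40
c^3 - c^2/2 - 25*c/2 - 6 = (c - 4)*(c + 1/2)*(c + 3)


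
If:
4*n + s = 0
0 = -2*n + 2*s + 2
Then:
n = 1/5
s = -4/5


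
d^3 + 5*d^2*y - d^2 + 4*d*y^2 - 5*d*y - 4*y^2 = (d - 1)*(d + y)*(d + 4*y)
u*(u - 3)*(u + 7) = u^3 + 4*u^2 - 21*u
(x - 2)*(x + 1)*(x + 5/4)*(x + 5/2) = x^4 + 11*x^3/4 - 21*x^2/8 - 85*x/8 - 25/4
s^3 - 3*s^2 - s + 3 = (s - 3)*(s - 1)*(s + 1)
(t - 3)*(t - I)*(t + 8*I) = t^3 - 3*t^2 + 7*I*t^2 + 8*t - 21*I*t - 24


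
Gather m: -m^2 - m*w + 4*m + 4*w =-m^2 + m*(4 - w) + 4*w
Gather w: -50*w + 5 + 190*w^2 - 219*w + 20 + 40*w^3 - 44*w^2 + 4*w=40*w^3 + 146*w^2 - 265*w + 25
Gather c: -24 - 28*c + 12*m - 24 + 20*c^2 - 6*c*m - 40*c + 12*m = 20*c^2 + c*(-6*m - 68) + 24*m - 48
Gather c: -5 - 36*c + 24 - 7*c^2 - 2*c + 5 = -7*c^2 - 38*c + 24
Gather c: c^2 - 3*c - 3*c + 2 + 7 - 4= c^2 - 6*c + 5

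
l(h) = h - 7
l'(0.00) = 1.00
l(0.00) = -7.00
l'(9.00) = 1.00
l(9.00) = 2.00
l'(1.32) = 1.00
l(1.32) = -5.68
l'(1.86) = 1.00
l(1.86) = -5.14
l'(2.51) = 1.00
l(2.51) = -4.49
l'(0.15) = 1.00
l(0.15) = -6.85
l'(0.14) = 1.00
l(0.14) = -6.86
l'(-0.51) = 1.00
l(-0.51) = -7.51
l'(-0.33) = 1.00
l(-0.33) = -7.33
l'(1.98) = 1.00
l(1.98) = -5.02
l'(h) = 1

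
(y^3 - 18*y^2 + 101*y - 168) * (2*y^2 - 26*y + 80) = 2*y^5 - 62*y^4 + 750*y^3 - 4402*y^2 + 12448*y - 13440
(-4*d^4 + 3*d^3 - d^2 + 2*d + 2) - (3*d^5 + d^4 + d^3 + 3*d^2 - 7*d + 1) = -3*d^5 - 5*d^4 + 2*d^3 - 4*d^2 + 9*d + 1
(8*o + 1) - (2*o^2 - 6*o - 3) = -2*o^2 + 14*o + 4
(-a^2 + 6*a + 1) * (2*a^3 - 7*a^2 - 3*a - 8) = -2*a^5 + 19*a^4 - 37*a^3 - 17*a^2 - 51*a - 8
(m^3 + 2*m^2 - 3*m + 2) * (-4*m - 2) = -4*m^4 - 10*m^3 + 8*m^2 - 2*m - 4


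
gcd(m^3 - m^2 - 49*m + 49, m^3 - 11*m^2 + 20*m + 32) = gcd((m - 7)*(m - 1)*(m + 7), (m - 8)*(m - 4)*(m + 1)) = 1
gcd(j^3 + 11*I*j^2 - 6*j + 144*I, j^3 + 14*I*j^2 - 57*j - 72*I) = j + 8*I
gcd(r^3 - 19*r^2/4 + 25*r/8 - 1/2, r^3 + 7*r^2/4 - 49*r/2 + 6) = r^2 - 17*r/4 + 1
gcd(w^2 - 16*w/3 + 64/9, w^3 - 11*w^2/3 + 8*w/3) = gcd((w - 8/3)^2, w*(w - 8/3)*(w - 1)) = w - 8/3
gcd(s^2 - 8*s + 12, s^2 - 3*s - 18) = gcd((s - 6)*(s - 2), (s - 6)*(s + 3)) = s - 6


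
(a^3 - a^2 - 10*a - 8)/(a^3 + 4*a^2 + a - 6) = (a^2 - 3*a - 4)/(a^2 + 2*a - 3)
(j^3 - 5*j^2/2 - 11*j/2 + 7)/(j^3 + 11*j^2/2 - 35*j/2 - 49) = (j - 1)/(j + 7)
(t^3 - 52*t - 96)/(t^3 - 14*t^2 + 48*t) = (t^2 + 8*t + 12)/(t*(t - 6))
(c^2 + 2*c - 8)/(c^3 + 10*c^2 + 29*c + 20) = (c - 2)/(c^2 + 6*c + 5)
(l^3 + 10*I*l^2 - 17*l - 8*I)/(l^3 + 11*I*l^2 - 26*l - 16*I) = (l + I)/(l + 2*I)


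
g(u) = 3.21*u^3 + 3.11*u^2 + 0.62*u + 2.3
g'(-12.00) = 1312.70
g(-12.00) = -5104.18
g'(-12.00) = 1312.70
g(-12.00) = -5104.18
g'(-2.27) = 36.12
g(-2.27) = -20.63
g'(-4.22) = 145.87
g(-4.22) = -186.17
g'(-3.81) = 116.71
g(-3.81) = -132.45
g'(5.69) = 347.79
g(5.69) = 697.86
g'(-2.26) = 35.75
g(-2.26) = -20.27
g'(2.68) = 86.46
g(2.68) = 88.09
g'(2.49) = 75.81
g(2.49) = 72.68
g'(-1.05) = 4.71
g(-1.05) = 1.36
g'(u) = 9.63*u^2 + 6.22*u + 0.62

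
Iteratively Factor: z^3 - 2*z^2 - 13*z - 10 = (z + 1)*(z^2 - 3*z - 10) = (z - 5)*(z + 1)*(z + 2)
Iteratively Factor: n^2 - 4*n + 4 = (n - 2)*(n - 2)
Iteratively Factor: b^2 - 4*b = (b)*(b - 4)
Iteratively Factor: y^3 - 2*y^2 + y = (y - 1)*(y^2 - y) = (y - 1)^2*(y)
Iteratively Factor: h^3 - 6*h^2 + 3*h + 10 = (h - 2)*(h^2 - 4*h - 5) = (h - 5)*(h - 2)*(h + 1)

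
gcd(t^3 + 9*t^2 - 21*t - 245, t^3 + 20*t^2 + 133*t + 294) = t^2 + 14*t + 49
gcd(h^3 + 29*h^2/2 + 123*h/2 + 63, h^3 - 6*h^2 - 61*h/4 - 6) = h + 3/2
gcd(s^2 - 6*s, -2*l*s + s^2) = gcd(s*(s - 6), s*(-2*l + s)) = s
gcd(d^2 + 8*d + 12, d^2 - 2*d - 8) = d + 2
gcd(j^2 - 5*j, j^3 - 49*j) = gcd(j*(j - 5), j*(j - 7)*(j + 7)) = j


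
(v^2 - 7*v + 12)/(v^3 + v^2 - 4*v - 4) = (v^2 - 7*v + 12)/(v^3 + v^2 - 4*v - 4)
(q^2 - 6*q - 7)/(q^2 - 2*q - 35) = (q + 1)/(q + 5)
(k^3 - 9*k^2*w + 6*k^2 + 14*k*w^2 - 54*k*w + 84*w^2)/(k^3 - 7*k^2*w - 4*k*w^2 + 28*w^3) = (k + 6)/(k + 2*w)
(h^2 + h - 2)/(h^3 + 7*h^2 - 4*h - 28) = (h - 1)/(h^2 + 5*h - 14)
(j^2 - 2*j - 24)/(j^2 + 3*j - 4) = (j - 6)/(j - 1)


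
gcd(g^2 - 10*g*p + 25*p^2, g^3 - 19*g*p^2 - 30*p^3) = -g + 5*p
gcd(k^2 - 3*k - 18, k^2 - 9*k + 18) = k - 6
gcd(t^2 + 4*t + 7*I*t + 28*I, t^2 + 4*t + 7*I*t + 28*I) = t^2 + t*(4 + 7*I) + 28*I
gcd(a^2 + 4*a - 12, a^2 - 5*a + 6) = a - 2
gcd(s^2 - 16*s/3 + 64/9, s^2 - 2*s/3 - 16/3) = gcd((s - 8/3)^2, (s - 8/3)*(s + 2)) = s - 8/3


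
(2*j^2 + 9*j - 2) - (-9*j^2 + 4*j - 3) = 11*j^2 + 5*j + 1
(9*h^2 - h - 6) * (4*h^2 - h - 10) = 36*h^4 - 13*h^3 - 113*h^2 + 16*h + 60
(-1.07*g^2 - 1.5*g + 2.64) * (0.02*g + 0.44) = -0.0214*g^3 - 0.5008*g^2 - 0.6072*g + 1.1616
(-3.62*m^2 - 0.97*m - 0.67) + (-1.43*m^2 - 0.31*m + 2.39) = -5.05*m^2 - 1.28*m + 1.72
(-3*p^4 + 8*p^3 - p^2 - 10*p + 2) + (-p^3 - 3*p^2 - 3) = -3*p^4 + 7*p^3 - 4*p^2 - 10*p - 1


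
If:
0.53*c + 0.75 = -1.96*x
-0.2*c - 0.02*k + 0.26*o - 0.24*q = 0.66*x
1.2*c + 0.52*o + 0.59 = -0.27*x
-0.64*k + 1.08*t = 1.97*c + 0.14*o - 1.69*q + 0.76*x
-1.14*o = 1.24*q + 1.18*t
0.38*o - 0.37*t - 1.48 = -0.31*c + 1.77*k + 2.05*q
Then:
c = 1.38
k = 0.96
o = -3.92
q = -3.40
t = 7.36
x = -0.75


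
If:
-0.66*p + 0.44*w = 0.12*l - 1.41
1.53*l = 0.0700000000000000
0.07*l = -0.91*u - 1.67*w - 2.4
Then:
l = 0.05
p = 0.666666666666667*w + 2.12804515745692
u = -1.83516483516484*w - 2.64088199382317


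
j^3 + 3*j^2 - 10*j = j*(j - 2)*(j + 5)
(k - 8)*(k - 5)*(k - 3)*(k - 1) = k^4 - 17*k^3 + 95*k^2 - 199*k + 120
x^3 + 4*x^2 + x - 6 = (x - 1)*(x + 2)*(x + 3)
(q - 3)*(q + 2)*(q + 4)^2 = q^4 + 7*q^3 + 2*q^2 - 64*q - 96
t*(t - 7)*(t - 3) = t^3 - 10*t^2 + 21*t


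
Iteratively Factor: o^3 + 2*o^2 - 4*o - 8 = (o + 2)*(o^2 - 4) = (o + 2)^2*(o - 2)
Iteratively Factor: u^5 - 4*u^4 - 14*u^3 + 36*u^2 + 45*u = (u + 1)*(u^4 - 5*u^3 - 9*u^2 + 45*u) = (u + 1)*(u + 3)*(u^3 - 8*u^2 + 15*u) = (u - 5)*(u + 1)*(u + 3)*(u^2 - 3*u) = u*(u - 5)*(u + 1)*(u + 3)*(u - 3)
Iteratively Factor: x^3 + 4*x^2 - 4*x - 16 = (x - 2)*(x^2 + 6*x + 8) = (x - 2)*(x + 2)*(x + 4)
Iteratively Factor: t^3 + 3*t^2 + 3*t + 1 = (t + 1)*(t^2 + 2*t + 1) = (t + 1)^2*(t + 1)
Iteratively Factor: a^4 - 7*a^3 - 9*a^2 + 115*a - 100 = (a - 5)*(a^3 - 2*a^2 - 19*a + 20) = (a - 5)^2*(a^2 + 3*a - 4) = (a - 5)^2*(a - 1)*(a + 4)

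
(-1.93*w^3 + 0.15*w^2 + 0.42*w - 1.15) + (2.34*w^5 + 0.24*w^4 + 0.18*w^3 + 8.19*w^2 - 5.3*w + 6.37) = 2.34*w^5 + 0.24*w^4 - 1.75*w^3 + 8.34*w^2 - 4.88*w + 5.22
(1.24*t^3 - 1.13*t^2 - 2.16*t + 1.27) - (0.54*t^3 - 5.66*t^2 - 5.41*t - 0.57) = 0.7*t^3 + 4.53*t^2 + 3.25*t + 1.84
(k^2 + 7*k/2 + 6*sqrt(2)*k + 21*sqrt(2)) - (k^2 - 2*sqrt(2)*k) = 7*k/2 + 8*sqrt(2)*k + 21*sqrt(2)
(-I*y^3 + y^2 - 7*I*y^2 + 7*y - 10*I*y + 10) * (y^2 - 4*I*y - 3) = -I*y^5 - 3*y^4 - 7*I*y^4 - 21*y^3 - 11*I*y^3 - 33*y^2 - 7*I*y^2 - 21*y - 10*I*y - 30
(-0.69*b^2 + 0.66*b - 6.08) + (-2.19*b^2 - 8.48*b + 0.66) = -2.88*b^2 - 7.82*b - 5.42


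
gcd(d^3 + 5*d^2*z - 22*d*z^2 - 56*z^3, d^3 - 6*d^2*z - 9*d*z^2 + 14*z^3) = d + 2*z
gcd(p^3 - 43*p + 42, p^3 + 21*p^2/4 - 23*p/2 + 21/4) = p^2 + 6*p - 7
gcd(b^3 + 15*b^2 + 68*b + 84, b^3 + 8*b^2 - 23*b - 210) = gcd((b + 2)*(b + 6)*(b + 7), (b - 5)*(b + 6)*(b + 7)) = b^2 + 13*b + 42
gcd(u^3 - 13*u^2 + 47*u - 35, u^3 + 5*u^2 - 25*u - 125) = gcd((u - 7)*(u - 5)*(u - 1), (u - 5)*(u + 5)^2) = u - 5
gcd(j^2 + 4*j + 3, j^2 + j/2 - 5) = 1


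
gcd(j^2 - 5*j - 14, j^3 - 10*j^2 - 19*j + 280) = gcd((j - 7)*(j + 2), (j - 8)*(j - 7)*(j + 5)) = j - 7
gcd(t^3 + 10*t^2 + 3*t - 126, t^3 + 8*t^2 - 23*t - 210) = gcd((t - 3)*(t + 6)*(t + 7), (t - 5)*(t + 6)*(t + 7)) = t^2 + 13*t + 42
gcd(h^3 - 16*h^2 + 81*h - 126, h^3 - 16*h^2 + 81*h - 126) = h^3 - 16*h^2 + 81*h - 126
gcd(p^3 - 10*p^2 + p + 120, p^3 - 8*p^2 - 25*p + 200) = p^2 - 13*p + 40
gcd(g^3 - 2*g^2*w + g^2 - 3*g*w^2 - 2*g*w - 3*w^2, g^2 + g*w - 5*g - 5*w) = g + w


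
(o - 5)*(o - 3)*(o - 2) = o^3 - 10*o^2 + 31*o - 30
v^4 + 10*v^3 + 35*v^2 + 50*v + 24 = (v + 1)*(v + 2)*(v + 3)*(v + 4)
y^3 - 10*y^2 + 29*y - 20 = (y - 5)*(y - 4)*(y - 1)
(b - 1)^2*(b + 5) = b^3 + 3*b^2 - 9*b + 5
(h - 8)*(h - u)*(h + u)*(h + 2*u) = h^4 + 2*h^3*u - 8*h^3 - h^2*u^2 - 16*h^2*u - 2*h*u^3 + 8*h*u^2 + 16*u^3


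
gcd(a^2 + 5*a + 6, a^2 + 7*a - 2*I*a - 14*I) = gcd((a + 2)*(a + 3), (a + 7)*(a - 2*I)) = 1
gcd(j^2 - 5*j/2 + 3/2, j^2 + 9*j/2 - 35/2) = 1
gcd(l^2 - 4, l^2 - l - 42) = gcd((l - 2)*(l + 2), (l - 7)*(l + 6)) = 1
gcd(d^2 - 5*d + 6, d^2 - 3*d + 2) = d - 2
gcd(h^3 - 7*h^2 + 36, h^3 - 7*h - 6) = h^2 - h - 6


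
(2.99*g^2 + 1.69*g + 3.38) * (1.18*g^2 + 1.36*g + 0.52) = 3.5282*g^4 + 6.0606*g^3 + 7.8416*g^2 + 5.4756*g + 1.7576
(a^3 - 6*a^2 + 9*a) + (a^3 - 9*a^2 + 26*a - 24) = 2*a^3 - 15*a^2 + 35*a - 24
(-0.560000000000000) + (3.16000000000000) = 2.60000000000000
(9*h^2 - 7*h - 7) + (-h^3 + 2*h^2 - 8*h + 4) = -h^3 + 11*h^2 - 15*h - 3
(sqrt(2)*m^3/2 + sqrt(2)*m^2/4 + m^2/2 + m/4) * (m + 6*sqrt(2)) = sqrt(2)*m^4/2 + sqrt(2)*m^3/4 + 13*m^3/2 + 13*m^2/4 + 3*sqrt(2)*m^2 + 3*sqrt(2)*m/2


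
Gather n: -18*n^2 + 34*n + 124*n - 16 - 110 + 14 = -18*n^2 + 158*n - 112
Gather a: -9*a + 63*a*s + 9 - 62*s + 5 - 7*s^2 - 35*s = a*(63*s - 9) - 7*s^2 - 97*s + 14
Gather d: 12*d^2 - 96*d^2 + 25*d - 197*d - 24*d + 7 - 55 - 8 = -84*d^2 - 196*d - 56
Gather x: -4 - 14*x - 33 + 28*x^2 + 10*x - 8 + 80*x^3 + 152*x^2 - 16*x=80*x^3 + 180*x^2 - 20*x - 45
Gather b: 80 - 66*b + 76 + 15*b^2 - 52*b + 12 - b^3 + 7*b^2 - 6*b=-b^3 + 22*b^2 - 124*b + 168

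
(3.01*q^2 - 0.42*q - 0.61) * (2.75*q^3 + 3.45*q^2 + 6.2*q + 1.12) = 8.2775*q^5 + 9.2295*q^4 + 15.5355*q^3 - 1.3373*q^2 - 4.2524*q - 0.6832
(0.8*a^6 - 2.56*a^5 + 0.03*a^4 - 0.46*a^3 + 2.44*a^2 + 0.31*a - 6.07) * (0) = 0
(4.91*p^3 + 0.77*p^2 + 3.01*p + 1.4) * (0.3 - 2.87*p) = -14.0917*p^4 - 0.7369*p^3 - 8.4077*p^2 - 3.115*p + 0.42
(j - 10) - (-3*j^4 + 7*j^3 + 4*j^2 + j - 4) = 3*j^4 - 7*j^3 - 4*j^2 - 6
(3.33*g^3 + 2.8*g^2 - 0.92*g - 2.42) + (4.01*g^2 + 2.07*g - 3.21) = 3.33*g^3 + 6.81*g^2 + 1.15*g - 5.63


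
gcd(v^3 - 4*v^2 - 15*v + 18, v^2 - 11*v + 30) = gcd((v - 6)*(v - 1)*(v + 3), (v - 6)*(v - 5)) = v - 6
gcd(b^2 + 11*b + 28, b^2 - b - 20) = b + 4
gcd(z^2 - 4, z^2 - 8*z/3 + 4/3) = z - 2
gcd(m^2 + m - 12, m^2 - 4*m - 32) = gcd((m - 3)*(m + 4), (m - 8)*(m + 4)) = m + 4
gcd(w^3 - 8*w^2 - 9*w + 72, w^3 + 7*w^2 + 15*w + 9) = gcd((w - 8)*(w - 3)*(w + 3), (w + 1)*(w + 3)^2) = w + 3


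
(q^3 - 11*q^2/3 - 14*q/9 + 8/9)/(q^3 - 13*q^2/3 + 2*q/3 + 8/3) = (q - 1/3)/(q - 1)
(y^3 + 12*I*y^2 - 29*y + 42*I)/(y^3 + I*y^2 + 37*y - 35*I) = (y + 6*I)/(y - 5*I)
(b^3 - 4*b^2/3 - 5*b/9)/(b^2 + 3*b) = (9*b^2 - 12*b - 5)/(9*(b + 3))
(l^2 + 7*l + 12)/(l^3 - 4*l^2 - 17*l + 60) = (l + 3)/(l^2 - 8*l + 15)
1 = 1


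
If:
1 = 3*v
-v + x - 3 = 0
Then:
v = 1/3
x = 10/3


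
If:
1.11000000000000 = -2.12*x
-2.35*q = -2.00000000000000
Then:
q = 0.85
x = -0.52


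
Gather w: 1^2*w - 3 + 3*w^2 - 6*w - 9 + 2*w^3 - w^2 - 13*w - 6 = 2*w^3 + 2*w^2 - 18*w - 18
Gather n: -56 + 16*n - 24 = 16*n - 80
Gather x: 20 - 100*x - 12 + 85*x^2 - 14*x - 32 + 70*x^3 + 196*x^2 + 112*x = 70*x^3 + 281*x^2 - 2*x - 24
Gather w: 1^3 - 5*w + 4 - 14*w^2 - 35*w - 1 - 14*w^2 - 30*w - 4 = -28*w^2 - 70*w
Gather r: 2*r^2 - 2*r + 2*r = 2*r^2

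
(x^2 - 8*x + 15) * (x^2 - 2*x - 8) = x^4 - 10*x^3 + 23*x^2 + 34*x - 120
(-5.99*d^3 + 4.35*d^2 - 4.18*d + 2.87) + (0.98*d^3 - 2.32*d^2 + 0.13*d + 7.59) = -5.01*d^3 + 2.03*d^2 - 4.05*d + 10.46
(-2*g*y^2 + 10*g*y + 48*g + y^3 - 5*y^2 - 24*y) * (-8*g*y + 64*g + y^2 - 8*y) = 16*g^2*y^3 - 208*g^2*y^2 + 256*g^2*y + 3072*g^2 - 10*g*y^4 + 130*g*y^3 - 160*g*y^2 - 1920*g*y + y^5 - 13*y^4 + 16*y^3 + 192*y^2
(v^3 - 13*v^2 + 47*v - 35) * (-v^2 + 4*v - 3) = -v^5 + 17*v^4 - 102*v^3 + 262*v^2 - 281*v + 105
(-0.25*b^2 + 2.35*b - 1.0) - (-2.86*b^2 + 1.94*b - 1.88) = 2.61*b^2 + 0.41*b + 0.88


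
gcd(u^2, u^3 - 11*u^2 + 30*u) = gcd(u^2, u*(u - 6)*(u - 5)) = u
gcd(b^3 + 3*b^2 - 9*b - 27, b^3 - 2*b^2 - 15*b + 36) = b - 3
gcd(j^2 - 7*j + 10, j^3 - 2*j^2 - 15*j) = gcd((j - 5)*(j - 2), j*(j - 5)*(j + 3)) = j - 5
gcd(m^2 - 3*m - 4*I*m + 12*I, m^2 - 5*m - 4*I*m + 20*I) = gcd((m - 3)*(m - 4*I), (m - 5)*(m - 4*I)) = m - 4*I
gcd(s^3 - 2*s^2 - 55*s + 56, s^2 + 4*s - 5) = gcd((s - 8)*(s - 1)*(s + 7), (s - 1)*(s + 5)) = s - 1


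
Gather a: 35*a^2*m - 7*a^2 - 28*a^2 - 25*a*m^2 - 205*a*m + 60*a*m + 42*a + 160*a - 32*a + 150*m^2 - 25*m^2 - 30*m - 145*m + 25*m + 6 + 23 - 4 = a^2*(35*m - 35) + a*(-25*m^2 - 145*m + 170) + 125*m^2 - 150*m + 25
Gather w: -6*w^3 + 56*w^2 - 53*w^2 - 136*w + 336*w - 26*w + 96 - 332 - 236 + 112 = -6*w^3 + 3*w^2 + 174*w - 360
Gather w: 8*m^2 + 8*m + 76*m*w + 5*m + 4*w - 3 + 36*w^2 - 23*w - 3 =8*m^2 + 13*m + 36*w^2 + w*(76*m - 19) - 6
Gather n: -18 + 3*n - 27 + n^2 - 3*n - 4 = n^2 - 49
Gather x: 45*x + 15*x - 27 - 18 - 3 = 60*x - 48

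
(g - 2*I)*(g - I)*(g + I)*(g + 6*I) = g^4 + 4*I*g^3 + 13*g^2 + 4*I*g + 12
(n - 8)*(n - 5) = n^2 - 13*n + 40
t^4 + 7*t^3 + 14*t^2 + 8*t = t*(t + 1)*(t + 2)*(t + 4)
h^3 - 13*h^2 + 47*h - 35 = (h - 7)*(h - 5)*(h - 1)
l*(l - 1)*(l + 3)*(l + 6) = l^4 + 8*l^3 + 9*l^2 - 18*l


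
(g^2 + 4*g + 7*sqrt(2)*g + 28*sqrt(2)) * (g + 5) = g^3 + 9*g^2 + 7*sqrt(2)*g^2 + 20*g + 63*sqrt(2)*g + 140*sqrt(2)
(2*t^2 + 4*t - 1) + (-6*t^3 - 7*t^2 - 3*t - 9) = -6*t^3 - 5*t^2 + t - 10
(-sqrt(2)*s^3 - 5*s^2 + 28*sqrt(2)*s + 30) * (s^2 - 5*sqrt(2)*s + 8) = -sqrt(2)*s^5 + 5*s^4 + 45*sqrt(2)*s^3 - 290*s^2 + 74*sqrt(2)*s + 240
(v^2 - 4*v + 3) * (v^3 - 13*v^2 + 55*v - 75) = v^5 - 17*v^4 + 110*v^3 - 334*v^2 + 465*v - 225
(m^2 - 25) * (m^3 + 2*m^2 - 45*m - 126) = m^5 + 2*m^4 - 70*m^3 - 176*m^2 + 1125*m + 3150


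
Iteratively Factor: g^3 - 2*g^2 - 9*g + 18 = (g + 3)*(g^2 - 5*g + 6) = (g - 3)*(g + 3)*(g - 2)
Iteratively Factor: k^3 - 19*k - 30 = (k - 5)*(k^2 + 5*k + 6) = (k - 5)*(k + 3)*(k + 2)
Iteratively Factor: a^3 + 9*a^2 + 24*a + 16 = (a + 4)*(a^2 + 5*a + 4) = (a + 1)*(a + 4)*(a + 4)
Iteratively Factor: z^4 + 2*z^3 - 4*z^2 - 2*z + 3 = (z + 1)*(z^3 + z^2 - 5*z + 3) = (z - 1)*(z + 1)*(z^2 + 2*z - 3) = (z - 1)*(z + 1)*(z + 3)*(z - 1)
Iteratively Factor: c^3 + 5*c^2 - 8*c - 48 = (c + 4)*(c^2 + c - 12) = (c + 4)^2*(c - 3)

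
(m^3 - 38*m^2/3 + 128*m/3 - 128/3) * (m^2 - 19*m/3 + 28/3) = m^5 - 19*m^4 + 1190*m^3/9 - 3880*m^2/9 + 6016*m/9 - 3584/9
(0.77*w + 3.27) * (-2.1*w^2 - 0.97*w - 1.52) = -1.617*w^3 - 7.6139*w^2 - 4.3423*w - 4.9704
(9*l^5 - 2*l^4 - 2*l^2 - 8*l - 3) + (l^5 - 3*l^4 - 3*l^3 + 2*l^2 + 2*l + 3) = 10*l^5 - 5*l^4 - 3*l^3 - 6*l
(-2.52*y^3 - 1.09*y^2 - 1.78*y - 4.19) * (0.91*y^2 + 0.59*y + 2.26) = -2.2932*y^5 - 2.4787*y^4 - 7.9581*y^3 - 7.3265*y^2 - 6.4949*y - 9.4694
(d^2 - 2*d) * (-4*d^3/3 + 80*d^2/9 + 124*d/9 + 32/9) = -4*d^5/3 + 104*d^4/9 - 4*d^3 - 24*d^2 - 64*d/9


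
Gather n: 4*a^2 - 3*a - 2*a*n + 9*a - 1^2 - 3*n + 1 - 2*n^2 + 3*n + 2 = 4*a^2 - 2*a*n + 6*a - 2*n^2 + 2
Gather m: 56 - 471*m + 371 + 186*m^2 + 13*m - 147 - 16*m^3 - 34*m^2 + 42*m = -16*m^3 + 152*m^2 - 416*m + 280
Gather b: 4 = 4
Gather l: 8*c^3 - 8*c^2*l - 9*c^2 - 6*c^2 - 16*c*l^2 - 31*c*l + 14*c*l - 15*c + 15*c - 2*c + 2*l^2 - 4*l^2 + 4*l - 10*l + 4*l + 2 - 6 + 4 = 8*c^3 - 15*c^2 - 2*c + l^2*(-16*c - 2) + l*(-8*c^2 - 17*c - 2)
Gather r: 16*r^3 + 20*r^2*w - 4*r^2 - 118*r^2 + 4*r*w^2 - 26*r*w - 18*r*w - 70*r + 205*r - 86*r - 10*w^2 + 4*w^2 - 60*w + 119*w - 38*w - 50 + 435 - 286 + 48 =16*r^3 + r^2*(20*w - 122) + r*(4*w^2 - 44*w + 49) - 6*w^2 + 21*w + 147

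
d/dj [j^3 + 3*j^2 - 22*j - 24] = 3*j^2 + 6*j - 22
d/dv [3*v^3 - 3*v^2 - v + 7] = 9*v^2 - 6*v - 1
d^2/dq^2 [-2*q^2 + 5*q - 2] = -4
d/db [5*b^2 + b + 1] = 10*b + 1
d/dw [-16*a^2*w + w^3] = -16*a^2 + 3*w^2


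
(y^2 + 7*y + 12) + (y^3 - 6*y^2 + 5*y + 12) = y^3 - 5*y^2 + 12*y + 24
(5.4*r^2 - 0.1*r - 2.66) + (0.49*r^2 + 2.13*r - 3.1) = 5.89*r^2 + 2.03*r - 5.76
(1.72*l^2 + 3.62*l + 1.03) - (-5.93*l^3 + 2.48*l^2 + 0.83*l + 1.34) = 5.93*l^3 - 0.76*l^2 + 2.79*l - 0.31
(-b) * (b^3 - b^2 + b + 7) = -b^4 + b^3 - b^2 - 7*b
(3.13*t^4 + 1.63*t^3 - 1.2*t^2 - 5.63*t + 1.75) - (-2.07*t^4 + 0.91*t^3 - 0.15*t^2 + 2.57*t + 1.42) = 5.2*t^4 + 0.72*t^3 - 1.05*t^2 - 8.2*t + 0.33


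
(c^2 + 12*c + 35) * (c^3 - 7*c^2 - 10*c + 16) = c^5 + 5*c^4 - 59*c^3 - 349*c^2 - 158*c + 560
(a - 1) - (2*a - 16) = 15 - a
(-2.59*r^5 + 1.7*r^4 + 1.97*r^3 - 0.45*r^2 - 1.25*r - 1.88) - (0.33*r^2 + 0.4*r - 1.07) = -2.59*r^5 + 1.7*r^4 + 1.97*r^3 - 0.78*r^2 - 1.65*r - 0.81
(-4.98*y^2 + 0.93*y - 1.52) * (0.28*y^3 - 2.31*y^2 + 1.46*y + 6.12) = -1.3944*y^5 + 11.7642*y^4 - 9.8447*y^3 - 25.6086*y^2 + 3.4724*y - 9.3024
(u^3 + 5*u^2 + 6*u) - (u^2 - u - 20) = u^3 + 4*u^2 + 7*u + 20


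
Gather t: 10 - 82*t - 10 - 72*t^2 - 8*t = -72*t^2 - 90*t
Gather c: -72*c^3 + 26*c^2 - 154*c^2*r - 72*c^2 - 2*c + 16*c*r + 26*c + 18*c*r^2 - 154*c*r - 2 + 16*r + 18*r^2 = -72*c^3 + c^2*(-154*r - 46) + c*(18*r^2 - 138*r + 24) + 18*r^2 + 16*r - 2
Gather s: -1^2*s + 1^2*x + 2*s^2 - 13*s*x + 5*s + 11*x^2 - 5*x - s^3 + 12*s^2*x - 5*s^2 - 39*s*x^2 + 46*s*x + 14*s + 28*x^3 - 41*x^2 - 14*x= -s^3 + s^2*(12*x - 3) + s*(-39*x^2 + 33*x + 18) + 28*x^3 - 30*x^2 - 18*x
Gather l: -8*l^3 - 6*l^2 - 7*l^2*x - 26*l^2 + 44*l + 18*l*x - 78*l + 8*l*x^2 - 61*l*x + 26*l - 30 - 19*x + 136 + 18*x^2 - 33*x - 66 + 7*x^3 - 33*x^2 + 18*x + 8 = -8*l^3 + l^2*(-7*x - 32) + l*(8*x^2 - 43*x - 8) + 7*x^3 - 15*x^2 - 34*x + 48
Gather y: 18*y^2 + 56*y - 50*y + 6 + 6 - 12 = 18*y^2 + 6*y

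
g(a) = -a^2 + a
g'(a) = 1 - 2*a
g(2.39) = -3.32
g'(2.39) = -3.78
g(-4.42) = -23.96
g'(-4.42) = 9.84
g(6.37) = -34.21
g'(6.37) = -11.74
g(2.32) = -3.06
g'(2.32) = -3.64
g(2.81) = -5.09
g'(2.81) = -4.62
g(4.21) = -13.51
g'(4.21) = -7.42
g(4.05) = -12.35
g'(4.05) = -7.10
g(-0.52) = -0.79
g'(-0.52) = 2.04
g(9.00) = -72.00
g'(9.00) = -17.00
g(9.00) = -72.00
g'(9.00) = -17.00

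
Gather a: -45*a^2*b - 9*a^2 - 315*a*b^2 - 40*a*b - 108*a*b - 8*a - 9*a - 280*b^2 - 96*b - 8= a^2*(-45*b - 9) + a*(-315*b^2 - 148*b - 17) - 280*b^2 - 96*b - 8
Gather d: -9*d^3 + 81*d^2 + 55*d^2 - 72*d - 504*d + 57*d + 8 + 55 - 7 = -9*d^3 + 136*d^2 - 519*d + 56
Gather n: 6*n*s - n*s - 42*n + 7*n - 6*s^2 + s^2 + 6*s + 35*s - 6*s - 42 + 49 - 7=n*(5*s - 35) - 5*s^2 + 35*s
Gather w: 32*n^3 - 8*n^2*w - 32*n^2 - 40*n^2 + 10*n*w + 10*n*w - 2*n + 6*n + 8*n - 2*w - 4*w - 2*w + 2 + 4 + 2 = 32*n^3 - 72*n^2 + 12*n + w*(-8*n^2 + 20*n - 8) + 8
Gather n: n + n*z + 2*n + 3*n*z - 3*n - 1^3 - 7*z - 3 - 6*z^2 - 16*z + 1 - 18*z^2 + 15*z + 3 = 4*n*z - 24*z^2 - 8*z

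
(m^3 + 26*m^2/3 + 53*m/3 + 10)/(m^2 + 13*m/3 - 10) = (3*m^2 + 8*m + 5)/(3*m - 5)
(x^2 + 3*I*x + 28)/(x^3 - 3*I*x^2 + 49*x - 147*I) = (x - 4*I)/(x^2 - 10*I*x - 21)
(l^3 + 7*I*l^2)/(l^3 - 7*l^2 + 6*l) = l*(l + 7*I)/(l^2 - 7*l + 6)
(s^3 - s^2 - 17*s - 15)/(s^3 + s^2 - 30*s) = (s^2 + 4*s + 3)/(s*(s + 6))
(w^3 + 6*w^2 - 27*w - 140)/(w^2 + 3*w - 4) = (w^2 + 2*w - 35)/(w - 1)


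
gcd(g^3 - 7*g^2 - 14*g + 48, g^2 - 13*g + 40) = g - 8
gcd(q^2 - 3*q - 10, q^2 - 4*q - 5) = q - 5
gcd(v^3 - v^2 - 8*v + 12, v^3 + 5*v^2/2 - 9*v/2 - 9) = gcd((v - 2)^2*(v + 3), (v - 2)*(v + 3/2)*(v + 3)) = v^2 + v - 6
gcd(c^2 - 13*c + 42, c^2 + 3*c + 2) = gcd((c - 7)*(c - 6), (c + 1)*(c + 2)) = 1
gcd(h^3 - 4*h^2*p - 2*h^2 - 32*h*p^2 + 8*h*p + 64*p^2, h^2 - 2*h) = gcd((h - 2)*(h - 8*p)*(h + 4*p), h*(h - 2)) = h - 2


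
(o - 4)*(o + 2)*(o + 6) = o^3 + 4*o^2 - 20*o - 48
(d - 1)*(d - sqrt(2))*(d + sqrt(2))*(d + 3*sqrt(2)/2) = d^4 - d^3 + 3*sqrt(2)*d^3/2 - 3*sqrt(2)*d^2/2 - 2*d^2 - 3*sqrt(2)*d + 2*d + 3*sqrt(2)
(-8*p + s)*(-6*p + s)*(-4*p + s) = -192*p^3 + 104*p^2*s - 18*p*s^2 + s^3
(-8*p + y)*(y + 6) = -8*p*y - 48*p + y^2 + 6*y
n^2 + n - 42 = (n - 6)*(n + 7)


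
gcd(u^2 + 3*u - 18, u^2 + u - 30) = u + 6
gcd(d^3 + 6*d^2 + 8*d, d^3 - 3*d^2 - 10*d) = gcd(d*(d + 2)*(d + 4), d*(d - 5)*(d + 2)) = d^2 + 2*d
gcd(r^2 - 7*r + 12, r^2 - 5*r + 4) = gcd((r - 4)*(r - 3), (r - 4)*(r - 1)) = r - 4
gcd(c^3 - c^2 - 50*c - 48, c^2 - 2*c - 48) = c^2 - 2*c - 48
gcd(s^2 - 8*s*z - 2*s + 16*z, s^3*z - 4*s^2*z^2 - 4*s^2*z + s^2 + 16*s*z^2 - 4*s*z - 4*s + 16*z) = 1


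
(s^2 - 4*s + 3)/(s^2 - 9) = (s - 1)/(s + 3)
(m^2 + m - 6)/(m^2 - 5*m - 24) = (m - 2)/(m - 8)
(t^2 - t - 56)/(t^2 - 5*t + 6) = (t^2 - t - 56)/(t^2 - 5*t + 6)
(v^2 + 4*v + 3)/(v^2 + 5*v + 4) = (v + 3)/(v + 4)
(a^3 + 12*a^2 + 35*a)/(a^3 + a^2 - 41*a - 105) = a*(a + 7)/(a^2 - 4*a - 21)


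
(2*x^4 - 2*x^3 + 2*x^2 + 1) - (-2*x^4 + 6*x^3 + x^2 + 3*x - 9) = 4*x^4 - 8*x^3 + x^2 - 3*x + 10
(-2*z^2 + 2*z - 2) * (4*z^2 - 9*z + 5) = -8*z^4 + 26*z^3 - 36*z^2 + 28*z - 10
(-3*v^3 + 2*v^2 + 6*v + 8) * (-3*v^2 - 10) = 9*v^5 - 6*v^4 + 12*v^3 - 44*v^2 - 60*v - 80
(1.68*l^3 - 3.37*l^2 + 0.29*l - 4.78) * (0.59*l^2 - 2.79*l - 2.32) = 0.9912*l^5 - 6.6755*l^4 + 5.6758*l^3 + 4.1891*l^2 + 12.6634*l + 11.0896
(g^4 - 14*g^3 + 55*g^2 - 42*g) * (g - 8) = g^5 - 22*g^4 + 167*g^3 - 482*g^2 + 336*g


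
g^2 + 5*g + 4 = (g + 1)*(g + 4)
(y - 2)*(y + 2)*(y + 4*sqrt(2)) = y^3 + 4*sqrt(2)*y^2 - 4*y - 16*sqrt(2)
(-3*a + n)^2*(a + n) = 9*a^3 + 3*a^2*n - 5*a*n^2 + n^3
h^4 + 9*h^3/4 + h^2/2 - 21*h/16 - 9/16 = (h - 3/4)*(h + 1/2)*(h + 1)*(h + 3/2)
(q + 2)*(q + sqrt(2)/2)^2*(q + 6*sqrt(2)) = q^4 + 2*q^3 + 7*sqrt(2)*q^3 + 25*q^2/2 + 14*sqrt(2)*q^2 + 3*sqrt(2)*q + 25*q + 6*sqrt(2)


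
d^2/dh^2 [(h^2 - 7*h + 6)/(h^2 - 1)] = -14/(h^3 + 3*h^2 + 3*h + 1)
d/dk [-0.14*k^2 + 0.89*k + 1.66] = 0.89 - 0.28*k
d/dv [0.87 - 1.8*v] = -1.80000000000000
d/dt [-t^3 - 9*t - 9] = -3*t^2 - 9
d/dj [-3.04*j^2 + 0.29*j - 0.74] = 0.29 - 6.08*j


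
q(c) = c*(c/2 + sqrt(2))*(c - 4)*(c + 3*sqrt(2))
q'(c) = c*(c/2 + sqrt(2))*(c - 4) + c*(c/2 + sqrt(2))*(c + 3*sqrt(2)) + c*(c - 4)*(c + 3*sqrt(2))/2 + (c/2 + sqrt(2))*(c - 4)*(c + 3*sqrt(2)) = 2*c^3 - 6*c^2 + 15*sqrt(2)*c^2/2 - 20*sqrt(2)*c + 12*c - 24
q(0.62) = -17.57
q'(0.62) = -31.85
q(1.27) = -39.17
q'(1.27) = -33.15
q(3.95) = -5.48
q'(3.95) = 106.81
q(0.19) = -4.84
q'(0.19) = -26.91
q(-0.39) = 8.04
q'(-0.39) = -17.07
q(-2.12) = 9.76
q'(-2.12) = 12.17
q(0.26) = -6.76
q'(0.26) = -27.89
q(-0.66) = 11.95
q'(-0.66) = -11.82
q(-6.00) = 167.21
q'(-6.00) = -192.46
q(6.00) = 542.56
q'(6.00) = 476.13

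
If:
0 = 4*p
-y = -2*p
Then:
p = 0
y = 0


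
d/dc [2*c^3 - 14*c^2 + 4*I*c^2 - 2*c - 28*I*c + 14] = 6*c^2 + c*(-28 + 8*I) - 2 - 28*I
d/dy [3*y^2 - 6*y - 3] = 6*y - 6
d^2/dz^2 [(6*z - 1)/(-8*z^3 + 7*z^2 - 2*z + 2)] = 2*(-1152*z^5 + 1392*z^4 - 646*z^3 - 381*z^2 + 258*z - 34)/(512*z^9 - 1344*z^8 + 1560*z^7 - 1399*z^6 + 1062*z^5 - 570*z^4 + 272*z^3 - 108*z^2 + 24*z - 8)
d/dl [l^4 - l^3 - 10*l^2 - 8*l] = 4*l^3 - 3*l^2 - 20*l - 8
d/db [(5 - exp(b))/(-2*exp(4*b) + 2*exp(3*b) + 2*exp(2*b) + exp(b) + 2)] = (-6*exp(4*b) + 44*exp(3*b) - 28*exp(2*b) - 20*exp(b) - 7)*exp(b)/(4*exp(8*b) - 8*exp(7*b) - 4*exp(6*b) + 4*exp(5*b) + 12*exp(3*b) + 9*exp(2*b) + 4*exp(b) + 4)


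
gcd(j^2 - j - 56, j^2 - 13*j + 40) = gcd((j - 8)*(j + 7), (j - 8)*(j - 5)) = j - 8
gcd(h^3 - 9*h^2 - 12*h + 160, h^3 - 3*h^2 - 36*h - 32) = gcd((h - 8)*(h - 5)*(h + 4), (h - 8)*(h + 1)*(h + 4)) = h^2 - 4*h - 32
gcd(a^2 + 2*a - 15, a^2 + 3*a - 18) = a - 3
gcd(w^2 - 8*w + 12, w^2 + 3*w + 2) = 1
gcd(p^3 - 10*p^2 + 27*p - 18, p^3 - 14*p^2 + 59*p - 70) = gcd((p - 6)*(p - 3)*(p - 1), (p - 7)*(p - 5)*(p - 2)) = 1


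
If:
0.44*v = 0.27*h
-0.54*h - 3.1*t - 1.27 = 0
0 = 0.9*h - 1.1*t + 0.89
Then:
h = -1.23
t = -0.20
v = -0.75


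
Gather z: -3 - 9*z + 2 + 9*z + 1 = 0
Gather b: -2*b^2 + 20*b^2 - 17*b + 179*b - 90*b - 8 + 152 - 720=18*b^2 + 72*b - 576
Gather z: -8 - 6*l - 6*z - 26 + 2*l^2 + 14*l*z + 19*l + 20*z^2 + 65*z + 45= 2*l^2 + 13*l + 20*z^2 + z*(14*l + 59) + 11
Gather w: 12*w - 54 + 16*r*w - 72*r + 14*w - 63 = -72*r + w*(16*r + 26) - 117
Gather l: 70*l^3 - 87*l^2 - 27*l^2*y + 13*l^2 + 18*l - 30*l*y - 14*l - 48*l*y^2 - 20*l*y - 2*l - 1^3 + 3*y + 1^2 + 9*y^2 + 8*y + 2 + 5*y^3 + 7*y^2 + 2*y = 70*l^3 + l^2*(-27*y - 74) + l*(-48*y^2 - 50*y + 2) + 5*y^3 + 16*y^2 + 13*y + 2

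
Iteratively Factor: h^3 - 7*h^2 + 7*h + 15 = (h + 1)*(h^2 - 8*h + 15) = (h - 5)*(h + 1)*(h - 3)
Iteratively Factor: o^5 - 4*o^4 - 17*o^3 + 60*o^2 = (o - 5)*(o^4 + o^3 - 12*o^2) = (o - 5)*(o + 4)*(o^3 - 3*o^2) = (o - 5)*(o - 3)*(o + 4)*(o^2) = o*(o - 5)*(o - 3)*(o + 4)*(o)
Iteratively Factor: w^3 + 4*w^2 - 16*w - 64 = (w + 4)*(w^2 - 16) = (w - 4)*(w + 4)*(w + 4)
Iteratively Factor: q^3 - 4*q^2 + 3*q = (q)*(q^2 - 4*q + 3) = q*(q - 1)*(q - 3)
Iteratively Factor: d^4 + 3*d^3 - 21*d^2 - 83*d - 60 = (d - 5)*(d^3 + 8*d^2 + 19*d + 12) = (d - 5)*(d + 3)*(d^2 + 5*d + 4) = (d - 5)*(d + 3)*(d + 4)*(d + 1)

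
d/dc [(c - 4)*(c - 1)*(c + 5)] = 3*c^2 - 21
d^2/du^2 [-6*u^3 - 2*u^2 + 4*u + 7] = -36*u - 4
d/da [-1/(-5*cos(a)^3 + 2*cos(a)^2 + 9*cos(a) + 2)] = (15*cos(a)^2 - 4*cos(a) - 9)*sin(a)/(-5*cos(a)^3 + 2*cos(a)^2 + 9*cos(a) + 2)^2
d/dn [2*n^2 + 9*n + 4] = 4*n + 9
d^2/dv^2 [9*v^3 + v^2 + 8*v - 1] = 54*v + 2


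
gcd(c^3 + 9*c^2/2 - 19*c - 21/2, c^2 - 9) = c - 3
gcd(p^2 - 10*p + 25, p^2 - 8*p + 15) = p - 5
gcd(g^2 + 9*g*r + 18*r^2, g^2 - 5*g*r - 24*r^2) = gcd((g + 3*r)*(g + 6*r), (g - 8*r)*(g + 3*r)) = g + 3*r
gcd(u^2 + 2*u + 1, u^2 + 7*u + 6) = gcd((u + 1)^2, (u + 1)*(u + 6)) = u + 1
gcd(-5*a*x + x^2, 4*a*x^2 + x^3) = x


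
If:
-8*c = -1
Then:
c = 1/8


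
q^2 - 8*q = q*(q - 8)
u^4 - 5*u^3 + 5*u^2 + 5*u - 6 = (u - 3)*(u - 2)*(u - 1)*(u + 1)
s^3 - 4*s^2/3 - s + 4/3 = (s - 4/3)*(s - 1)*(s + 1)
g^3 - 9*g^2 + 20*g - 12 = (g - 6)*(g - 2)*(g - 1)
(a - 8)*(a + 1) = a^2 - 7*a - 8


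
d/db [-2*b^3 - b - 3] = -6*b^2 - 1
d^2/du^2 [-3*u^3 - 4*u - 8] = -18*u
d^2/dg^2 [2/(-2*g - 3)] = -16/(2*g + 3)^3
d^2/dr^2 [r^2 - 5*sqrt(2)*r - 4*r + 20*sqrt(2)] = 2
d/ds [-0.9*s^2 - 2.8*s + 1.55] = -1.8*s - 2.8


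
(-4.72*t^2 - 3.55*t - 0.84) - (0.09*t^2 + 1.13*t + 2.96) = -4.81*t^2 - 4.68*t - 3.8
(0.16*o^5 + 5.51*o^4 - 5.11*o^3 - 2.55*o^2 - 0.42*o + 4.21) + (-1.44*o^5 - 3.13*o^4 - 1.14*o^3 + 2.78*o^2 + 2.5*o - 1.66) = -1.28*o^5 + 2.38*o^4 - 6.25*o^3 + 0.23*o^2 + 2.08*o + 2.55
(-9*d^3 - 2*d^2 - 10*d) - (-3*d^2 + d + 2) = -9*d^3 + d^2 - 11*d - 2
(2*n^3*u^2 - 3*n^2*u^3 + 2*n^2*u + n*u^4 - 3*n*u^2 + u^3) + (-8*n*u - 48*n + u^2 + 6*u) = 2*n^3*u^2 - 3*n^2*u^3 + 2*n^2*u + n*u^4 - 3*n*u^2 - 8*n*u - 48*n + u^3 + u^2 + 6*u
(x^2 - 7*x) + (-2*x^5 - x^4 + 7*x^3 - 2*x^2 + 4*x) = -2*x^5 - x^4 + 7*x^3 - x^2 - 3*x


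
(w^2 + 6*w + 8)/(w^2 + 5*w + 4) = (w + 2)/(w + 1)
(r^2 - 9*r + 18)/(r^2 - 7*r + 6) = (r - 3)/(r - 1)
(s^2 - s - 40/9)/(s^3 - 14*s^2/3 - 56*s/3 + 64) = (s + 5/3)/(s^2 - 2*s - 24)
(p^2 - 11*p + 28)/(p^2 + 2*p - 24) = (p - 7)/(p + 6)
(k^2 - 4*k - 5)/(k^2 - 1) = (k - 5)/(k - 1)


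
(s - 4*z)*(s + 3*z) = s^2 - s*z - 12*z^2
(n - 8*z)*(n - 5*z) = n^2 - 13*n*z + 40*z^2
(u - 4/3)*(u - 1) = u^2 - 7*u/3 + 4/3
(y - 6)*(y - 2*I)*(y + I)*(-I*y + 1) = -I*y^4 + 6*I*y^3 - 3*I*y^2 + 2*y + 18*I*y - 12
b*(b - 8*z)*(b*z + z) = b^3*z - 8*b^2*z^2 + b^2*z - 8*b*z^2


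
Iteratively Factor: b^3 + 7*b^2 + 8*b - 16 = (b - 1)*(b^2 + 8*b + 16) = (b - 1)*(b + 4)*(b + 4)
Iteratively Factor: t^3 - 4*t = (t)*(t^2 - 4) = t*(t - 2)*(t + 2)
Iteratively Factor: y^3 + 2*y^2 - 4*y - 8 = (y + 2)*(y^2 - 4) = (y + 2)^2*(y - 2)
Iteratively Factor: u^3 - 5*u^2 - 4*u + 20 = (u + 2)*(u^2 - 7*u + 10) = (u - 2)*(u + 2)*(u - 5)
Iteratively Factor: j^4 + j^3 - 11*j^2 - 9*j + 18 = (j + 2)*(j^3 - j^2 - 9*j + 9) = (j + 2)*(j + 3)*(j^2 - 4*j + 3) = (j - 1)*(j + 2)*(j + 3)*(j - 3)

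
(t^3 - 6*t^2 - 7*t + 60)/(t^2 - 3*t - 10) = (t^2 - t - 12)/(t + 2)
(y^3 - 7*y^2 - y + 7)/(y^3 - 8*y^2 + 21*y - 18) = (y^3 - 7*y^2 - y + 7)/(y^3 - 8*y^2 + 21*y - 18)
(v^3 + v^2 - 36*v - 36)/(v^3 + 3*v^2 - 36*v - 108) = (v + 1)/(v + 3)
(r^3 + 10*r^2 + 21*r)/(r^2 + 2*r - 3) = r*(r + 7)/(r - 1)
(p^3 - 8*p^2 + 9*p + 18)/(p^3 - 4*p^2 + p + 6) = (p - 6)/(p - 2)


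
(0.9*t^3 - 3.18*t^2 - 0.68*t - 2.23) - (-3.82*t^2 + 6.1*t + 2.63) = 0.9*t^3 + 0.64*t^2 - 6.78*t - 4.86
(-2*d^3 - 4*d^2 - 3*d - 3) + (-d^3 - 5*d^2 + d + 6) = -3*d^3 - 9*d^2 - 2*d + 3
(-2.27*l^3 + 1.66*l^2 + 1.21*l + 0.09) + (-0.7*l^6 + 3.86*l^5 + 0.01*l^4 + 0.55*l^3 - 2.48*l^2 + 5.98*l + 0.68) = -0.7*l^6 + 3.86*l^5 + 0.01*l^4 - 1.72*l^3 - 0.82*l^2 + 7.19*l + 0.77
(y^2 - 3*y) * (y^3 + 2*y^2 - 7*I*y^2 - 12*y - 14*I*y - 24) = y^5 - y^4 - 7*I*y^4 - 18*y^3 + 7*I*y^3 + 12*y^2 + 42*I*y^2 + 72*y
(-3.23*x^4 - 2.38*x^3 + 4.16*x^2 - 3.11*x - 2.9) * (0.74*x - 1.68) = -2.3902*x^5 + 3.6652*x^4 + 7.0768*x^3 - 9.2902*x^2 + 3.0788*x + 4.872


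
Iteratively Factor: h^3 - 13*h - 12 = (h + 1)*(h^2 - h - 12) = (h + 1)*(h + 3)*(h - 4)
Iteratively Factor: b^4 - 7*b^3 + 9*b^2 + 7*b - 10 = (b - 2)*(b^3 - 5*b^2 - b + 5) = (b - 2)*(b + 1)*(b^2 - 6*b + 5) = (b - 5)*(b - 2)*(b + 1)*(b - 1)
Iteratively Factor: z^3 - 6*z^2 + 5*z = (z - 1)*(z^2 - 5*z) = (z - 5)*(z - 1)*(z)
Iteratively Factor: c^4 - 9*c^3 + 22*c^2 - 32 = (c - 4)*(c^3 - 5*c^2 + 2*c + 8) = (c - 4)*(c - 2)*(c^2 - 3*c - 4) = (c - 4)^2*(c - 2)*(c + 1)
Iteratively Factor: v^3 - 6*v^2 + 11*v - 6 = (v - 3)*(v^2 - 3*v + 2) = (v - 3)*(v - 1)*(v - 2)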